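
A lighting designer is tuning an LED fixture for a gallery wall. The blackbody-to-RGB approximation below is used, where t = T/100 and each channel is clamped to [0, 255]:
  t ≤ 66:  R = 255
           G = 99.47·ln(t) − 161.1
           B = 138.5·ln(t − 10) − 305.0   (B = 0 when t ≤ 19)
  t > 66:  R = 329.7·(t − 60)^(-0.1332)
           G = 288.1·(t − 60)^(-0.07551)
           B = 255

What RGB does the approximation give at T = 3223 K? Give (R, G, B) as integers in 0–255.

(255, 184, 125)

t = 3223/100 = 32.23; the t ≤ 66 branch applies.
R = 255 by definition for t ≤ 66.
G = 99.47·ln 32.23 − 161.1 = 99.47·3.4729 − 161.1 = 184.349.
B = 138.5·ln(32.23 − 10) − 305.0 = 138.5·ln 22.23 − 305.0 = 138.5·3.1014 − 305.0 = 124.550.
Rounded: (255, 184, 125).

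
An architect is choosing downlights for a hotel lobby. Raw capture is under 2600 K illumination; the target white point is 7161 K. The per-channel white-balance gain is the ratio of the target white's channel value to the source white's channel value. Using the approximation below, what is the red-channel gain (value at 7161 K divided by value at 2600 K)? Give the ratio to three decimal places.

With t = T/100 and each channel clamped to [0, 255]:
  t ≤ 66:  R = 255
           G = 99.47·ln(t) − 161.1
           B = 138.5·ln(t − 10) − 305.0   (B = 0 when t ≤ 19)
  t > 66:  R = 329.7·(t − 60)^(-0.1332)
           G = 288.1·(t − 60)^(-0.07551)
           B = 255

At 2600 K (t = 26):
  R = 255 by definition for t ≤ 66.
At 7161 K (t = 71.61):
  R = 329.7·(71.61 − 60)^(-0.1332) = 329.7·11.61^(-0.1332) = 329.7·0.72138 = 237.839.
Gain = 237.839 / 255.000 = 0.9327 → 0.933.

0.933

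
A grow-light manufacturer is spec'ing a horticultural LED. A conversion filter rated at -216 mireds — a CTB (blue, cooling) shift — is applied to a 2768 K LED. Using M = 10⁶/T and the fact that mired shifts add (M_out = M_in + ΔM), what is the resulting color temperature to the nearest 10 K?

6880 K

M_in = 10⁶/2768 = 361.27 mireds.
M_out = 361.27 + (-216) = 145.27 mireds.
T_out = 10⁶/145.27 = 6883.7 K → 6880 K.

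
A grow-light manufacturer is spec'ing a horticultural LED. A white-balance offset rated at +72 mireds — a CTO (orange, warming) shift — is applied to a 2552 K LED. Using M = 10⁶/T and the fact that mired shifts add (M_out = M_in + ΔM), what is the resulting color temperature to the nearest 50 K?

2150 K

M_in = 10⁶/2552 = 391.85 mireds.
M_out = 391.85 + (+72) = 463.85 mireds.
T_out = 10⁶/463.85 = 2155.9 K → 2150 K.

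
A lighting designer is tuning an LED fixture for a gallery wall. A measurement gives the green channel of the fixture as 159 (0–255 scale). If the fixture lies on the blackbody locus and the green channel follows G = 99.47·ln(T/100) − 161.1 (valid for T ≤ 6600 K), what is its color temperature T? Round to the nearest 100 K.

ln t = (159 + 161.1) / 99.47 = 3.2181.
t = e^3.2181 = 24.980.
T = 100·t = 2498 K → 2500 K to the nearest 100 K.

2500 K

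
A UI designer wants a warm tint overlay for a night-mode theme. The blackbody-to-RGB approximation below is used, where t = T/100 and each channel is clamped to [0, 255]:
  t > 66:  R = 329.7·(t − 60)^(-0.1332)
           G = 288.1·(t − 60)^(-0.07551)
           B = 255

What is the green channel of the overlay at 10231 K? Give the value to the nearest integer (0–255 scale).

t = 10231/100 = 102.31; the t > 66 branch applies.
G = 288.1·(102.31 − 60)^(-0.07551) = 288.1·42.31^(-0.07551) = 288.1·0.75368 = 217.135.
Rounded: 217.

217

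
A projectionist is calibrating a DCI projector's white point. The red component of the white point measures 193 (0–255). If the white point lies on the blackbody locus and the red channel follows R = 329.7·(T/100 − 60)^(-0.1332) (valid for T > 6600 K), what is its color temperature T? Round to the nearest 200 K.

11600 K

(t − 60)^(-0.1332) = 193/329.7 = 0.58538.
t − 60 = 0.58538^(1/-0.1332) = 0.58538^(-7.508) = 55.713, so t = 115.713.
T = 100·t = 11571 K → 11600 K to the nearest 200 K.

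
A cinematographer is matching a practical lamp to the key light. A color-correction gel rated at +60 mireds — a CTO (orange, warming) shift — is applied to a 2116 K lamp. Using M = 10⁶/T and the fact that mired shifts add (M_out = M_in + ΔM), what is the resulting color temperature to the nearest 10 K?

M_in = 10⁶/2116 = 472.59 mireds.
M_out = 472.59 + (+60) = 532.59 mireds.
T_out = 10⁶/532.59 = 1877.6 K → 1880 K.

1880 K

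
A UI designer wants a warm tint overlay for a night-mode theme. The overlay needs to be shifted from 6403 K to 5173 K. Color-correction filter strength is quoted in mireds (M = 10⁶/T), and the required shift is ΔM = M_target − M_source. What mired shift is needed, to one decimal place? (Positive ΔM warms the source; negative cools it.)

+37.1 mireds

M_source = 10⁶/6403 = 156.177; M_target = 10⁶/5173 = 193.311.
ΔM = 193.311 − 156.177 = 37.135 → +37.1 mireds, a warming shift.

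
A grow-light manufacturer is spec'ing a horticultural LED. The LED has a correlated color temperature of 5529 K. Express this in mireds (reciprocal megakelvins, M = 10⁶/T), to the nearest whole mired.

M = 10⁶ / 5529 = 180.865 → 181 mireds.

181 mireds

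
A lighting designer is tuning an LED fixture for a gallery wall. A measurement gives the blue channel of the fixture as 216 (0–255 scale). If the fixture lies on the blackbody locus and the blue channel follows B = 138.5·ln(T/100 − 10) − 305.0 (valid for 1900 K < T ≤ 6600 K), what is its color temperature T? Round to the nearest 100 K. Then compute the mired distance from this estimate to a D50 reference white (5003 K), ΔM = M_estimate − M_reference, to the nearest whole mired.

ln(t − 10) = (216 + 305.0) / 138.5 = 3.7617.
t − 10 = e^3.7617 = 43.023, so t = 53.023.
T = 100·t = 5302 K → 5300 K to the nearest 100 K.
M_estimate = 10⁶/5300 = 188.68; M_reference = 10⁶/5003 = 199.88.
ΔM = 188.68 − 199.88 = -11.20 → -11 mireds.

-11 mireds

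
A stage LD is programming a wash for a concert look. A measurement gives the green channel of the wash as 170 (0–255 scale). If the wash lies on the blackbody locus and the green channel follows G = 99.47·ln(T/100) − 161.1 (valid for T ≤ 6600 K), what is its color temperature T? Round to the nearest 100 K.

ln t = (170 + 161.1) / 99.47 = 3.3286.
t = e^3.3286 = 27.900.
T = 100·t = 2790 K → 2800 K to the nearest 100 K.

2800 K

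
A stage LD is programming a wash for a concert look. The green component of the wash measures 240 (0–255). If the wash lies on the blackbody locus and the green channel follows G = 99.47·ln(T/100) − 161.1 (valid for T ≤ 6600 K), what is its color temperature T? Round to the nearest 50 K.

5650 K

ln t = (240 + 161.1) / 99.47 = 4.0324.
t = e^4.0324 = 56.394.
T = 100·t = 5639 K → 5650 K to the nearest 50 K.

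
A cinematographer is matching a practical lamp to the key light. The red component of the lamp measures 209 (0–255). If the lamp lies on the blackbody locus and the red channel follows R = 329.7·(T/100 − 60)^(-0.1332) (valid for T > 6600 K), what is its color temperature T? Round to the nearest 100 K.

9100 K

(t − 60)^(-0.1332) = 209/329.7 = 0.63391.
t − 60 = 0.63391^(1/-0.1332) = 0.63391^(-7.508) = 30.639, so t = 90.639.
T = 100·t = 9064 K → 9100 K to the nearest 100 K.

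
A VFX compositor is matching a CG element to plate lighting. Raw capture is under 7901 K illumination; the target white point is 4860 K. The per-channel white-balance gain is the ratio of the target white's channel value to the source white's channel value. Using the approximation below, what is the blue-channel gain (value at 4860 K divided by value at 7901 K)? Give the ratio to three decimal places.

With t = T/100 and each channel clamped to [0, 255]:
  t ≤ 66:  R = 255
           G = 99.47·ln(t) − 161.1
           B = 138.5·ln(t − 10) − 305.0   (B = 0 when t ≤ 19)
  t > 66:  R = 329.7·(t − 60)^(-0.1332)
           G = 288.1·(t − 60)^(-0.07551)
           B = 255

At 7901 K (t = 79.01):
  B = 255 by definition for t > 66.
At 4860 K (t = 48.6):
  B = 138.5·ln(48.6 − 10) − 305.0 = 138.5·ln 38.6 − 305.0 = 138.5·3.6533 − 305.0 = 200.975.
Gain = 200.975 / 255.000 = 0.7881 → 0.788.

0.788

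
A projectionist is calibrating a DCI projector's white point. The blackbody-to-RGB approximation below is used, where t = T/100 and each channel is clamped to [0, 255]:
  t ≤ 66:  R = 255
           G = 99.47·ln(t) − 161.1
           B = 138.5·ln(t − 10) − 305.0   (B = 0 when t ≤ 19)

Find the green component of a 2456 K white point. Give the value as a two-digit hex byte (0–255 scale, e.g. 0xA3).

t = 2456/100 = 24.56; the t ≤ 66 branch applies.
G = 99.47·ln 24.56 − 161.1 = 99.47·3.2011 − 161.1 = 157.315.
Rounded: 157; in hex, 0x9D.

0x9D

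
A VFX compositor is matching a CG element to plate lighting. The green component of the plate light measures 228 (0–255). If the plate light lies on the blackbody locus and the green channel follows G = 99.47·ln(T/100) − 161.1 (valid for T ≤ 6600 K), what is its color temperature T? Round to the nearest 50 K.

ln t = (228 + 161.1) / 99.47 = 3.9117.
t = e^3.9117 = 49.985.
T = 100·t = 4999 K → 5000 K to the nearest 50 K.

5000 K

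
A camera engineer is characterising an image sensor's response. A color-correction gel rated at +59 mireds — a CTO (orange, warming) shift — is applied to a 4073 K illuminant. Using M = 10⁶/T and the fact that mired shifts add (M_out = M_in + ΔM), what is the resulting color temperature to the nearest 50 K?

3300 K

M_in = 10⁶/4073 = 245.52 mireds.
M_out = 245.52 + (+59) = 304.52 mireds.
T_out = 10⁶/304.52 = 3283.9 K → 3300 K.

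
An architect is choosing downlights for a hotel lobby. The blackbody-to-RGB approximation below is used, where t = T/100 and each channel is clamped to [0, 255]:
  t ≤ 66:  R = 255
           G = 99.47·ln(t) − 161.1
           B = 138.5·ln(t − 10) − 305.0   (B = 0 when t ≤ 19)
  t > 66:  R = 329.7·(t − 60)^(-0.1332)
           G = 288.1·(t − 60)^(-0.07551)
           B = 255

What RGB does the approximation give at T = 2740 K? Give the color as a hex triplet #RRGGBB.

#FFA85B

t = 2740/100 = 27.4; the t ≤ 66 branch applies.
R = 255 by definition for t ≤ 66.
G = 99.47·ln 27.4 − 161.1 = 99.47·3.3105 − 161.1 = 168.200.
B = 138.5·ln(27.4 − 10) − 305.0 = 138.5·ln 17.4 − 305.0 = 138.5·2.8565 − 305.0 = 90.621.
Rounded: (255, 168, 91).
In hex: #FFA85B.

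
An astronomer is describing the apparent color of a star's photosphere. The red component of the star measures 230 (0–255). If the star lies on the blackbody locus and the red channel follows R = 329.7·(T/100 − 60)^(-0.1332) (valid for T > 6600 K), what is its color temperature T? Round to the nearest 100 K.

7500 K

(t − 60)^(-0.1332) = 230/329.7 = 0.69760.
t − 60 = 0.69760^(1/-0.1332) = 0.69760^(-7.508) = 14.932, so t = 74.932.
T = 100·t = 7493 K → 7500 K to the nearest 100 K.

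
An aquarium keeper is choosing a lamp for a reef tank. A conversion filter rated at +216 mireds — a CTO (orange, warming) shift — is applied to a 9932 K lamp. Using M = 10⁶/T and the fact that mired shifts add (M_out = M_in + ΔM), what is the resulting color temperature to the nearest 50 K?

M_in = 10⁶/9932 = 100.68 mireds.
M_out = 100.68 + (+216) = 316.68 mireds.
T_out = 10⁶/316.68 = 3157.7 K → 3150 K.

3150 K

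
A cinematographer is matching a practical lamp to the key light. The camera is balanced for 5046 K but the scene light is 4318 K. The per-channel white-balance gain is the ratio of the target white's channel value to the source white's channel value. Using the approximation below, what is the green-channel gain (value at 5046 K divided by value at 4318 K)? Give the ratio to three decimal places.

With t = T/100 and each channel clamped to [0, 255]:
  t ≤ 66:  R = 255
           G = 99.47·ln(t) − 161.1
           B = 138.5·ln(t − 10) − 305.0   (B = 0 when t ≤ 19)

1.073

At 4318 K (t = 43.18):
  G = 99.47·ln 43.18 − 161.1 = 99.47·3.7654 − 161.1 = 213.442.
At 5046 K (t = 50.46):
  G = 99.47·ln 50.46 − 161.1 = 99.47·3.9212 − 161.1 = 228.940.
Gain = 228.940 / 213.442 = 1.0726 → 1.073.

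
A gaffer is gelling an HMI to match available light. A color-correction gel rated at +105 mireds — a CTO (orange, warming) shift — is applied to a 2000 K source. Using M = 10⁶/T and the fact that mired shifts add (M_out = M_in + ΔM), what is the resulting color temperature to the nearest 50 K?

M_in = 10⁶/2000 = 500.00 mireds.
M_out = 500.00 + (+105) = 605.00 mireds.
T_out = 10⁶/605.00 = 1652.9 K → 1650 K.

1650 K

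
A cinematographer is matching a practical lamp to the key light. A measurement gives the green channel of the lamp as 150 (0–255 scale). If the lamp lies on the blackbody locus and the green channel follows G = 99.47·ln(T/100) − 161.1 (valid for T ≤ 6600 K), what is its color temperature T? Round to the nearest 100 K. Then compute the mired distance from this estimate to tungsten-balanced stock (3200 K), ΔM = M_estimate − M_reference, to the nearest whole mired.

ln t = (150 + 161.1) / 99.47 = 3.1276.
t = e^3.1276 = 22.819.
T = 100·t = 2282 K → 2300 K to the nearest 100 K.
M_estimate = 10⁶/2300 = 434.78; M_reference = 10⁶/3200 = 312.50.
ΔM = 434.78 − 312.50 = 122.28 → +122 mireds.

+122 mireds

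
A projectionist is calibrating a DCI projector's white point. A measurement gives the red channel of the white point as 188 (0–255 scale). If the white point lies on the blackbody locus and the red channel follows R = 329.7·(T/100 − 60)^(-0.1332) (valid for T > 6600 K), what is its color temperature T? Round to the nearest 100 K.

(t − 60)^(-0.1332) = 188/329.7 = 0.57022.
t − 60 = 0.57022^(1/-0.1332) = 0.57022^(-7.508) = 67.848, so t = 127.848.
T = 100·t = 12785 K → 12800 K to the nearest 100 K.

12800 K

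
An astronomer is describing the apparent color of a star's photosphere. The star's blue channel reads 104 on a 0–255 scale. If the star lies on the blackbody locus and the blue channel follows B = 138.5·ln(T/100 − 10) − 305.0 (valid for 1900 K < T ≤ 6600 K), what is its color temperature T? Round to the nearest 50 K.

ln(t − 10) = (104 + 305.0) / 138.5 = 2.9531.
t − 10 = e^2.9531 = 19.165, so t = 29.165.
T = 100·t = 2916 K → 2900 K to the nearest 50 K.

2900 K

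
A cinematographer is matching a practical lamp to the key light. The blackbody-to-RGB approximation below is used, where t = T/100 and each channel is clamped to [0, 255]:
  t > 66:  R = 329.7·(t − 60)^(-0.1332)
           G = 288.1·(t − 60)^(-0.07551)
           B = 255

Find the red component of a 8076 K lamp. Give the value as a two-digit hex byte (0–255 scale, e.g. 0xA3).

t = 8076/100 = 80.76; the t > 66 branch applies.
R = 329.7·(80.76 − 60)^(-0.1332) = 329.7·20.76^(-0.1332) = 329.7·0.66764 = 220.122.
Rounded: 220; in hex, 0xDC.

0xDC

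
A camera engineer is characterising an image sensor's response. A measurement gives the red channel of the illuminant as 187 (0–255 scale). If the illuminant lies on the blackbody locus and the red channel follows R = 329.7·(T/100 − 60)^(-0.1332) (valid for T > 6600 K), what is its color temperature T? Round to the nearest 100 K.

(t − 60)^(-0.1332) = 187/329.7 = 0.56718.
t − 60 = 0.56718^(1/-0.1332) = 0.56718^(-7.508) = 70.620, so t = 130.620.
T = 100·t = 13062 K → 13100 K to the nearest 100 K.

13100 K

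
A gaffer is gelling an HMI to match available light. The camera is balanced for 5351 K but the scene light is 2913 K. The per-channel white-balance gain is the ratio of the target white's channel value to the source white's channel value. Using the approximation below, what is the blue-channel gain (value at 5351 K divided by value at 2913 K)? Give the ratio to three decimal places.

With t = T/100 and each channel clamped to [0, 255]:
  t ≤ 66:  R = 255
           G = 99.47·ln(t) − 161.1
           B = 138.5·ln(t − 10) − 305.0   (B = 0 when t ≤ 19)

2.097

At 2913 K (t = 29.13):
  B = 138.5·ln(29.13 − 10) − 305.0 = 138.5·ln 19.13 − 305.0 = 138.5·2.9513 − 305.0 = 103.749.
At 5351 K (t = 53.51):
  B = 138.5·ln(53.51 − 10) − 305.0 = 138.5·ln 43.51 − 305.0 = 138.5·3.7730 − 305.0 = 217.559.
Gain = 217.559 / 103.749 = 2.0970 → 2.097.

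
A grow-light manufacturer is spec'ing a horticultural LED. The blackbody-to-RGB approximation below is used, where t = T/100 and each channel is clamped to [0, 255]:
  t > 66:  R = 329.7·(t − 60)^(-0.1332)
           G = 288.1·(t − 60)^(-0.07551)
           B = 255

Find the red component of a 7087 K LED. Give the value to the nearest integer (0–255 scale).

240

t = 7087/100 = 70.87; the t > 66 branch applies.
R = 329.7·(70.87 − 60)^(-0.1332) = 329.7·10.87^(-0.1332) = 329.7·0.72774 = 239.935.
Rounded: 240.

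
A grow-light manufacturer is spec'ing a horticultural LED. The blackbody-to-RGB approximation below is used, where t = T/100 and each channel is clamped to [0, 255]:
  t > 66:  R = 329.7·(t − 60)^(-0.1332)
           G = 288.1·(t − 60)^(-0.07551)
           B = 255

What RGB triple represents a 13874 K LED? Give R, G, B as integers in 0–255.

t = 13874/100 = 138.74; the t > 66 branch applies.
R = 329.7·(138.74 − 60)^(-0.1332) = 329.7·78.74^(-0.1332) = 329.7·0.55902 = 184.309.
G = 288.1·(138.74 − 60)^(-0.07551) = 288.1·78.74^(-0.07551) = 288.1·0.71915 = 207.187.
B = 255 by definition for t > 66.
Rounded: (184, 207, 255).

R=184, G=207, B=255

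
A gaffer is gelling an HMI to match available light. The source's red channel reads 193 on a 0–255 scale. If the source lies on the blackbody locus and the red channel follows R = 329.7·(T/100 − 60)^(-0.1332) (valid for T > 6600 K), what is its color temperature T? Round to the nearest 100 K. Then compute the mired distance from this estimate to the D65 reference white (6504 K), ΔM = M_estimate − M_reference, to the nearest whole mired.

-68 mireds

(t − 60)^(-0.1332) = 193/329.7 = 0.58538.
t − 60 = 0.58538^(1/-0.1332) = 0.58538^(-7.508) = 55.713, so t = 115.713.
T = 100·t = 11571 K → 11600 K to the nearest 100 K.
M_estimate = 10⁶/11600 = 86.21; M_reference = 10⁶/6504 = 153.75.
ΔM = 86.21 − 153.75 = -67.54 → -68 mireds.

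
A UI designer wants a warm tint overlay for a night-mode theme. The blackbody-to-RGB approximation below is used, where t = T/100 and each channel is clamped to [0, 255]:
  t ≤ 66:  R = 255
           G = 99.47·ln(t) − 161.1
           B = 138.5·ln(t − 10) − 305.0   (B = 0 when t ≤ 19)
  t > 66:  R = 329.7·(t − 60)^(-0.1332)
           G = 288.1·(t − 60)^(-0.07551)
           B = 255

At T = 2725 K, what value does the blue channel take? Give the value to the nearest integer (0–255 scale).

89

t = 2725/100 = 27.25; the t ≤ 66 branch applies.
B = 138.5·ln(27.25 − 10) − 305.0 = 138.5·ln 17.25 − 305.0 = 138.5·2.8478 − 305.0 = 89.422.
Rounded: 89.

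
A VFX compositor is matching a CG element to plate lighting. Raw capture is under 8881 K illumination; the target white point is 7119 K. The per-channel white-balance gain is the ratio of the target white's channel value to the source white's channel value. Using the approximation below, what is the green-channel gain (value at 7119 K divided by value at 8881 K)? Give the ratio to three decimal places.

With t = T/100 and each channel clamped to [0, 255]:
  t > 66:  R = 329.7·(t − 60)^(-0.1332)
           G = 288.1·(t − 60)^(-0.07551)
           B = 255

At 8881 K (t = 88.81):
  G = 288.1·(88.81 − 60)^(-0.07551) = 288.1·28.81^(-0.07551) = 288.1·0.77587 = 223.529.
At 7119 K (t = 71.19):
  G = 288.1·(71.19 − 60)^(-0.07551) = 288.1·11.19^(-0.07551) = 288.1·0.83330 = 240.075.
Gain = 240.075 / 223.529 = 1.0740 → 1.074.

1.074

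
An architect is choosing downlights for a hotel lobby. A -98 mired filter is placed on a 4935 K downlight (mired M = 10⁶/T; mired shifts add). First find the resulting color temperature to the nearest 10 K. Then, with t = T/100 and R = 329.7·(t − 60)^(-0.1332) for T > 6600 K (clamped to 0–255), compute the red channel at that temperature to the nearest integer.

M_in = 10⁶/4935 = 202.63; M_out = 202.63 + (-98) = 104.63.
T_out = 10⁶/104.63 = 9557.1 K → 9560 K; t = 95.6.
R = 329.7·(95.6 − 60)^(-0.1332) = 329.7·35.6^(-0.1332) = 329.7·0.62137 = 204.864.
Rounded: 205.

205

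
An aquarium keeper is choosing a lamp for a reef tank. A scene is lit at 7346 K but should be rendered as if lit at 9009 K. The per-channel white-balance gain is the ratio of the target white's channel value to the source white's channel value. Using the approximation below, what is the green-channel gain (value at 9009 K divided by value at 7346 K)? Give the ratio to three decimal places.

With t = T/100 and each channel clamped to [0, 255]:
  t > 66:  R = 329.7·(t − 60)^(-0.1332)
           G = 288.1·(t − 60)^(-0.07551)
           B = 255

0.941

At 7346 K (t = 73.46):
  G = 288.1·(73.46 − 60)^(-0.07551) = 288.1·13.46^(-0.07551) = 288.1·0.82176 = 236.749.
At 9009 K (t = 90.09):
  G = 288.1·(90.09 − 60)^(-0.07551) = 288.1·30.09^(-0.07551) = 288.1·0.77333 = 222.796.
Gain = 222.796 / 236.749 = 0.9411 → 0.941.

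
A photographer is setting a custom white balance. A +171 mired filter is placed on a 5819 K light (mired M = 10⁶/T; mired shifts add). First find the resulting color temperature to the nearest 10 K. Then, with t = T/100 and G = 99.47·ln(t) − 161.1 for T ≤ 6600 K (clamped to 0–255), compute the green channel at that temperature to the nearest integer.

175

M_in = 10⁶/5819 = 171.85; M_out = 171.85 + (+171) = 342.85.
T_out = 10⁶/342.85 = 2916.7 K → 2920 K; t = 29.2.
G = 99.47·ln 29.2 − 161.1 = 99.47·3.3742 − 161.1 = 174.529.
Rounded: 175.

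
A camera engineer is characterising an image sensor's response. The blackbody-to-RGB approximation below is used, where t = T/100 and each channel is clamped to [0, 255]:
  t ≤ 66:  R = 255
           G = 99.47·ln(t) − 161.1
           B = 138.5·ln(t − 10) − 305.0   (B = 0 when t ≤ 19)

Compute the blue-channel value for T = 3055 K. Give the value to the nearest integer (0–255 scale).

t = 3055/100 = 30.55; the t ≤ 66 branch applies.
B = 138.5·ln(30.55 − 10) − 305.0 = 138.5·ln 20.55 − 305.0 = 138.5·3.0229 − 305.0 = 113.666.
Rounded: 114.

114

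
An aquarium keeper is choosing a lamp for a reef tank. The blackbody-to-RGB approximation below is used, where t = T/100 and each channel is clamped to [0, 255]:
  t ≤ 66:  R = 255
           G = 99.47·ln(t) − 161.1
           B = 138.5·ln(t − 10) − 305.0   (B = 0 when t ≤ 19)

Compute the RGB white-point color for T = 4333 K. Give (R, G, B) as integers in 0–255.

t = 4333/100 = 43.33; the t ≤ 66 branch applies.
R = 255 by definition for t ≤ 66.
G = 99.47·ln 43.33 − 161.1 = 99.47·3.7688 − 161.1 = 213.787.
B = 138.5·ln(43.33 − 10) − 305.0 = 138.5·ln 33.33 − 305.0 = 138.5·3.5065 − 305.0 = 180.644.
Rounded: (255, 214, 181).

(255, 214, 181)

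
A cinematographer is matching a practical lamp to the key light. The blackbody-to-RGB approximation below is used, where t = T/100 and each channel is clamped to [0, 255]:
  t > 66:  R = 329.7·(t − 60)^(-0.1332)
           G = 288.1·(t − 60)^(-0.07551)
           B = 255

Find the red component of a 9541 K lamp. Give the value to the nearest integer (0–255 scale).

t = 9541/100 = 95.41; the t > 66 branch applies.
R = 329.7·(95.41 − 60)^(-0.1332) = 329.7·35.41^(-0.1332) = 329.7·0.62181 = 205.010.
Rounded: 205.

205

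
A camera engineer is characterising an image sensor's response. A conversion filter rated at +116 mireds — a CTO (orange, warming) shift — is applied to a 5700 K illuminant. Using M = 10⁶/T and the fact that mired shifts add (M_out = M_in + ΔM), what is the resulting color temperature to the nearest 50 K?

M_in = 10⁶/5700 = 175.44 mireds.
M_out = 175.44 + (+116) = 291.44 mireds.
T_out = 10⁶/291.44 = 3431.3 K → 3450 K.

3450 K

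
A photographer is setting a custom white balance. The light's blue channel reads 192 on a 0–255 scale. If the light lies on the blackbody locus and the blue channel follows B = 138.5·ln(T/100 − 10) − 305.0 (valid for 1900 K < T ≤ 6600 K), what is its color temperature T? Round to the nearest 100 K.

ln(t − 10) = (192 + 305.0) / 138.5 = 3.5884.
t − 10 = e^3.5884 = 36.178, so t = 46.178.
T = 100·t = 4618 K → 4600 K to the nearest 100 K.

4600 K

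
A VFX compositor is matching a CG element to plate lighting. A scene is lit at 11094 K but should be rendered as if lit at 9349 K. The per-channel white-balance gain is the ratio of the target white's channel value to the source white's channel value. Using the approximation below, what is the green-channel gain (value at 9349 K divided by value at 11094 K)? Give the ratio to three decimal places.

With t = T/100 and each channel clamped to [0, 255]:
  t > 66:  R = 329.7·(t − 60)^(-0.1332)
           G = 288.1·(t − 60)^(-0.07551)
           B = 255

At 11094 K (t = 110.94):
  G = 288.1·(110.94 − 60)^(-0.07551) = 288.1·50.94^(-0.07551) = 288.1·0.74319 = 214.113.
At 9349 K (t = 93.49):
  G = 288.1·(93.49 − 60)^(-0.07551) = 288.1·33.49^(-0.07551) = 288.1·0.76710 = 221.002.
Gain = 221.002 / 214.113 = 1.0322 → 1.032.

1.032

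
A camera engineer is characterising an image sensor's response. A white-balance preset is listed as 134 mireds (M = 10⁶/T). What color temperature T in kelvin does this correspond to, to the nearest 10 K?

7460 K

T = 10⁶ / 134 = 7462.69 K → 7460 K.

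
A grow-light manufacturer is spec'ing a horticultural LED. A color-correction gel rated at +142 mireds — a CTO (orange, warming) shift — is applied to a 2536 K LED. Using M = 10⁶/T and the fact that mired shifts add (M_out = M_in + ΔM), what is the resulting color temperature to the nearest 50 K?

M_in = 10⁶/2536 = 394.32 mireds.
M_out = 394.32 + (+142) = 536.32 mireds.
T_out = 10⁶/536.32 = 1864.6 K → 1850 K.

1850 K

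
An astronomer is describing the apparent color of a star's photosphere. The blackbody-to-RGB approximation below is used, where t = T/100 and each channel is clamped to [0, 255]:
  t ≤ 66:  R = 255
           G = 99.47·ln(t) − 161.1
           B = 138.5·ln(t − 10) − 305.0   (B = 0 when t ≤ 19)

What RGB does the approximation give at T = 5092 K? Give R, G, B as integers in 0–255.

t = 5092/100 = 50.92; the t ≤ 66 branch applies.
R = 255 by definition for t ≤ 66.
G = 99.47·ln 50.92 − 161.1 = 99.47·3.9303 − 161.1 = 229.843.
B = 138.5·ln(50.92 − 10) − 305.0 = 138.5·ln 40.92 − 305.0 = 138.5·3.7116 − 305.0 = 209.059.
Rounded: (255, 230, 209).

R=255, G=230, B=209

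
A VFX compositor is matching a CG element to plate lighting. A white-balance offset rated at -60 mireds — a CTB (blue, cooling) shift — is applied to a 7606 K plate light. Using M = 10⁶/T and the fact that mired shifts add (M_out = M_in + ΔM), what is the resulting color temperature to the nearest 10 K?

M_in = 10⁶/7606 = 131.48 mireds.
M_out = 131.48 + (-60) = 71.48 mireds.
T_out = 10⁶/71.48 = 13990.9 K → 13990 K.

13990 K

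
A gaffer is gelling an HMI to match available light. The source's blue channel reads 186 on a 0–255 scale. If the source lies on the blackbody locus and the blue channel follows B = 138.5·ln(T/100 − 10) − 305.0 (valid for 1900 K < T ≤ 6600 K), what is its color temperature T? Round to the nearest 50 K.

4450 K

ln(t − 10) = (186 + 305.0) / 138.5 = 3.5451.
t − 10 = e^3.5451 = 34.644, so t = 44.644.
T = 100·t = 4464 K → 4450 K to the nearest 50 K.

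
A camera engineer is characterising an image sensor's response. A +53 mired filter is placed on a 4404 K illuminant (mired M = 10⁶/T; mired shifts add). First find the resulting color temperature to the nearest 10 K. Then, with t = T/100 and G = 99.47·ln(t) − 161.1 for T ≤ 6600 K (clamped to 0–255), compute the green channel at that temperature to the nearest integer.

M_in = 10⁶/4404 = 227.07; M_out = 227.07 + (+53) = 280.07.
T_out = 10⁶/280.07 = 3570.6 K → 3570 K; t = 35.7.
G = 99.47·ln 35.7 − 161.1 = 99.47·3.5752 − 161.1 = 194.520.
Rounded: 195.

195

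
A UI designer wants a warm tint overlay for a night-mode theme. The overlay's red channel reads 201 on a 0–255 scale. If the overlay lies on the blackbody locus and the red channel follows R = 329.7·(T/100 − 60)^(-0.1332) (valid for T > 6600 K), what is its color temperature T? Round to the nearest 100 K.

(t − 60)^(-0.1332) = 201/329.7 = 0.60965.
t − 60 = 0.60965^(1/-0.1332) = 0.60965^(-7.508) = 41.071, so t = 101.071.
T = 100·t = 10107 K → 10100 K to the nearest 100 K.

10100 K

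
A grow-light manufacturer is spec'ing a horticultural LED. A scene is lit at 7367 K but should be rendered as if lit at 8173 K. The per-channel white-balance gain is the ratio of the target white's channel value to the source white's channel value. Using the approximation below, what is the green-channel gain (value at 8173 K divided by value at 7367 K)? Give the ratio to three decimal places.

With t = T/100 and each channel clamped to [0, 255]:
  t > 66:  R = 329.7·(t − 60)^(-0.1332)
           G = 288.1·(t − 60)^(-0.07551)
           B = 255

0.966

At 7367 K (t = 73.67):
  G = 288.1·(73.67 − 60)^(-0.07551) = 288.1·13.67^(-0.07551) = 288.1·0.82080 = 236.473.
At 8173 K (t = 81.73):
  G = 288.1·(81.73 − 60)^(-0.07551) = 288.1·21.73^(-0.07551) = 288.1·0.79257 = 228.340.
Gain = 228.340 / 236.473 = 0.9656 → 0.966.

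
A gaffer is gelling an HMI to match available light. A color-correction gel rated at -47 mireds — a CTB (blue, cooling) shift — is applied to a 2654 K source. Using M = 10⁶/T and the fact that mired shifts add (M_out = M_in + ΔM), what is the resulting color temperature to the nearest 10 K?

3030 K

M_in = 10⁶/2654 = 376.79 mireds.
M_out = 376.79 + (-47) = 329.79 mireds.
T_out = 10⁶/329.79 = 3032.2 K → 3030 K.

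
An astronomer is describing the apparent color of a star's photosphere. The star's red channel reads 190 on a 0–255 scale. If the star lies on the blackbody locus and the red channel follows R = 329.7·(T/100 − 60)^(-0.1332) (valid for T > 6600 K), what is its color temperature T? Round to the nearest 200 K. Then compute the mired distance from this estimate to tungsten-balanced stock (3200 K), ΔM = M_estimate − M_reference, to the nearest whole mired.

-231 mireds

(t − 60)^(-0.1332) = 190/329.7 = 0.57628.
t − 60 = 0.57628^(1/-0.1332) = 0.57628^(-7.508) = 62.667, so t = 122.667.
T = 100·t = 12267 K → 12200 K to the nearest 200 K.
M_estimate = 10⁶/12200 = 81.97; M_reference = 10⁶/3200 = 312.50.
ΔM = 81.97 − 312.50 = -230.53 → -231 mireds.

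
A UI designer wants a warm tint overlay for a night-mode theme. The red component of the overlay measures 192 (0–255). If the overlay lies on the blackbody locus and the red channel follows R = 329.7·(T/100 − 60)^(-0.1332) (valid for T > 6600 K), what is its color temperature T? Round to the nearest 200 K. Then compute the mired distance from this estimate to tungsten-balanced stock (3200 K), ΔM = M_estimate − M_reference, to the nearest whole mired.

-228 mireds

(t − 60)^(-0.1332) = 192/329.7 = 0.58235.
t − 60 = 0.58235^(1/-0.1332) = 0.58235^(-7.508) = 57.929, so t = 117.929.
T = 100·t = 11793 K → 11800 K to the nearest 200 K.
M_estimate = 10⁶/11800 = 84.75; M_reference = 10⁶/3200 = 312.50.
ΔM = 84.75 − 312.50 = -227.75 → -228 mireds.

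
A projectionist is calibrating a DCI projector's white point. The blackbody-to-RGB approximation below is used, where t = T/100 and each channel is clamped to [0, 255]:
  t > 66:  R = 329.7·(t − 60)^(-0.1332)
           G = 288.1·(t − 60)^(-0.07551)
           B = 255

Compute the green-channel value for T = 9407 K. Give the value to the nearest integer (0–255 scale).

221

t = 9407/100 = 94.07; the t > 66 branch applies.
G = 288.1·(94.07 − 60)^(-0.07551) = 288.1·34.07^(-0.07551) = 288.1·0.76611 = 220.716.
Rounded: 221.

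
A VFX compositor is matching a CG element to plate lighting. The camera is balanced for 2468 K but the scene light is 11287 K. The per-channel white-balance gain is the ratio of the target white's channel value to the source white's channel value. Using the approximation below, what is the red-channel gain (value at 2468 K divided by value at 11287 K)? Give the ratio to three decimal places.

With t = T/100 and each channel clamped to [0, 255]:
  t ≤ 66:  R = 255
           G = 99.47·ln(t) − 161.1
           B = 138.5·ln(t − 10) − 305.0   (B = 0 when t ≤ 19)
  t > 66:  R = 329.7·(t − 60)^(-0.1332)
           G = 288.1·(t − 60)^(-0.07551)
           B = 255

1.312

At 11287 K (t = 112.87):
  R = 329.7·(112.87 − 60)^(-0.1332) = 329.7·52.87^(-0.1332) = 329.7·0.58948 = 194.351.
At 2468 K (t = 24.68):
  R = 255 by definition for t ≤ 66.
Gain = 255.000 / 194.351 = 1.3121 → 1.312.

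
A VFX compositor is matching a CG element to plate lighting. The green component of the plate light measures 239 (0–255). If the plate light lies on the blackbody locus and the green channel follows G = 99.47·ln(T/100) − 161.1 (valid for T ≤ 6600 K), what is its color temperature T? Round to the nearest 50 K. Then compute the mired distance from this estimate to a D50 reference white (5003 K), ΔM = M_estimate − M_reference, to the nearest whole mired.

-21 mireds

ln t = (239 + 161.1) / 99.47 = 4.0223.
t = e^4.0223 = 55.830.
T = 100·t = 5583 K → 5600 K to the nearest 50 K.
M_estimate = 10⁶/5600 = 178.57; M_reference = 10⁶/5003 = 199.88.
ΔM = 178.57 − 199.88 = -21.31 → -21 mireds.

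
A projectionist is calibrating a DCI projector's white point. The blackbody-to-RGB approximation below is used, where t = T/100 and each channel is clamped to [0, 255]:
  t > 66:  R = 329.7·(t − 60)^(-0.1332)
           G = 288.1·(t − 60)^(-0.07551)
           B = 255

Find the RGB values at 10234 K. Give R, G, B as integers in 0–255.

t = 10234/100 = 102.34; the t > 66 branch applies.
R = 329.7·(102.34 − 60)^(-0.1332) = 329.7·42.34^(-0.1332) = 329.7·0.60718 = 200.187.
G = 288.1·(102.34 − 60)^(-0.07551) = 288.1·42.34^(-0.07551) = 288.1·0.75364 = 217.124.
B = 255 by definition for t > 66.
Rounded: (200, 217, 255).

R=200, G=217, B=255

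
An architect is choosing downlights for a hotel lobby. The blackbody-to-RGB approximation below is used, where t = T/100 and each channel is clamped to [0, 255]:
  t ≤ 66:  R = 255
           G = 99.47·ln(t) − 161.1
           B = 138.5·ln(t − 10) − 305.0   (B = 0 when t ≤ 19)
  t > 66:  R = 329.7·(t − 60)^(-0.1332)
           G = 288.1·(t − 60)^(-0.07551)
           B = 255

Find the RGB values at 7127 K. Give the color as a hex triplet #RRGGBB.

#EFF0FF

t = 7127/100 = 71.27; the t > 66 branch applies.
R = 329.7·(71.27 − 60)^(-0.1332) = 329.7·11.27^(-0.1332) = 329.7·0.72424 = 238.783.
G = 288.1·(71.27 − 60)^(-0.07551) = 288.1·11.27^(-0.07551) = 288.1·0.83285 = 239.945.
B = 255 by definition for t > 66.
Rounded: (239, 240, 255).
In hex: #EFF0FF.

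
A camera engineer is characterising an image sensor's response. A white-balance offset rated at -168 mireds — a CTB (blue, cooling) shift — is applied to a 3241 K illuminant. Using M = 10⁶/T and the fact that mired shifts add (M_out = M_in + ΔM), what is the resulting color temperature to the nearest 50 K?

7100 K

M_in = 10⁶/3241 = 308.55 mireds.
M_out = 308.55 + (-168) = 140.55 mireds.
T_out = 10⁶/140.55 = 7115.1 K → 7100 K.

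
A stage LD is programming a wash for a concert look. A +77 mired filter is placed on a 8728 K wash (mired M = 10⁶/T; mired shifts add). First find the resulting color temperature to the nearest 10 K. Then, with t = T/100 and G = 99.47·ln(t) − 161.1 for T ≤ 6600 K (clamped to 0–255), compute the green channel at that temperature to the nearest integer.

232

M_in = 10⁶/8728 = 114.57; M_out = 114.57 + (+77) = 191.57.
T_out = 10⁶/191.57 = 5219.9 K → 5220 K; t = 52.2.
G = 99.47·ln 52.2 − 161.1 = 99.47·3.9551 − 161.1 = 232.312.
Rounded: 232.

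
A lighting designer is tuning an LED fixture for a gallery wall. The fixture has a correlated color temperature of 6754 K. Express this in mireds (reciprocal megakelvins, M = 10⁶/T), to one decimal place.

148.1 mireds

M = 10⁶ / 6754 = 148.060 → 148.1 mireds.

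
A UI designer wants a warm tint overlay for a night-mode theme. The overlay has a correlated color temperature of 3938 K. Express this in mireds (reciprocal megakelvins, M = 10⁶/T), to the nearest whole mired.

M = 10⁶ / 3938 = 253.936 → 254 mireds.

254 mireds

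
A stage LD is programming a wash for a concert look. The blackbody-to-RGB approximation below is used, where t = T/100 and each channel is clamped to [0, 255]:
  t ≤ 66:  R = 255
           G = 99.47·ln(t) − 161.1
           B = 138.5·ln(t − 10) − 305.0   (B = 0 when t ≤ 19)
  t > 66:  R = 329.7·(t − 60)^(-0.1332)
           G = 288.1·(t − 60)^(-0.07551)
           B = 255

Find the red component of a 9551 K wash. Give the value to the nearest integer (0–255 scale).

205

t = 9551/100 = 95.51; the t > 66 branch applies.
R = 329.7·(95.51 − 60)^(-0.1332) = 329.7·35.51^(-0.1332) = 329.7·0.62157 = 204.933.
Rounded: 205.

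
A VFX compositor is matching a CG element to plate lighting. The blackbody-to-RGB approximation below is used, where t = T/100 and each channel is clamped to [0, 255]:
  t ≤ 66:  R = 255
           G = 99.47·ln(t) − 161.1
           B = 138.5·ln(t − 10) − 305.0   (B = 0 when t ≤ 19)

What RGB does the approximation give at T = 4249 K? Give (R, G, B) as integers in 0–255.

t = 4249/100 = 42.49; the t ≤ 66 branch applies.
R = 255 by definition for t ≤ 66.
G = 99.47·ln 42.49 − 161.1 = 99.47·3.7493 − 161.1 = 211.840.
B = 138.5·ln(42.49 − 10) − 305.0 = 138.5·ln 32.49 − 305.0 = 138.5·3.4809 − 305.0 = 177.109.
Rounded: (255, 212, 177).

(255, 212, 177)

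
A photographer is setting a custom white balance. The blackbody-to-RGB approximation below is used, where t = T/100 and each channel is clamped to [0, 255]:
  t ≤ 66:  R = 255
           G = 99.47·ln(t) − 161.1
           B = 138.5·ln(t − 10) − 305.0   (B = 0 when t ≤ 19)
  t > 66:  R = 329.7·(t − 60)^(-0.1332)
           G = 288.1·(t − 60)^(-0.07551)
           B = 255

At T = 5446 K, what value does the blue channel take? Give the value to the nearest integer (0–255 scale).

221

t = 5446/100 = 54.46; the t ≤ 66 branch applies.
B = 138.5·ln(54.46 − 10) − 305.0 = 138.5·ln 44.46 − 305.0 = 138.5·3.7946 − 305.0 = 220.551.
Rounded: 221.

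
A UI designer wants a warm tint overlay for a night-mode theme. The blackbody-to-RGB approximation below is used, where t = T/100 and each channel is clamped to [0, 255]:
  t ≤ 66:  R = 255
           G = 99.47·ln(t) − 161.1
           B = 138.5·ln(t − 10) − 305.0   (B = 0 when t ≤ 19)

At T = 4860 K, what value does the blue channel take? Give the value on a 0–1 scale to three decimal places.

0.788

t = 4860/100 = 48.6; the t ≤ 66 branch applies.
B = 138.5·ln(48.6 − 10) − 305.0 = 138.5·ln 38.6 − 305.0 = 138.5·3.6533 − 305.0 = 200.975.
On a 0–1 scale: 200.975/255 = 0.7881 → 0.788.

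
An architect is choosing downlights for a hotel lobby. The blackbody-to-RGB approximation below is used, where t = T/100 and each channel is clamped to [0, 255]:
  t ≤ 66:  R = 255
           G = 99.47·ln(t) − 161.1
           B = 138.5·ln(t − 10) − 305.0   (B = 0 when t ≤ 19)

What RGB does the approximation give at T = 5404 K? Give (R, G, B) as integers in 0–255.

t = 5404/100 = 54.04; the t ≤ 66 branch applies.
R = 255 by definition for t ≤ 66.
G = 99.47·ln 54.04 − 161.1 = 99.47·3.9897 − 161.1 = 235.758.
B = 138.5·ln(54.04 − 10) − 305.0 = 138.5·ln 44.04 − 305.0 = 138.5·3.7851 − 305.0 = 219.236.
Rounded: (255, 236, 219).

(255, 236, 219)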